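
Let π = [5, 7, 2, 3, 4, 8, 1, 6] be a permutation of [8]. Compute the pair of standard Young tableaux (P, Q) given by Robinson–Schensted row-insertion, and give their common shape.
P = [1, 3, 4, 6] / [2, 7, 8] / [5];  Q = [1, 2, 5, 6] / [3, 4, 8] / [7];  common shape = (4, 3, 1)

Row-insert the values π_1, π_2, … into P one at a time, bumping the leftmost entry strictly greater than the inserted value down to the next row. The recording tableau Q records, in position (i, j), the step at which that cell was added to P.
  Insert 5 (step 1): P = [5];  Q = [1]
  Insert 7 (step 2): P = [5, 7];  Q = [1, 2]
  Insert 2 (step 3): P = [2, 7] / [5];  Q = [1, 2] / [3]
  Insert 3 (step 4): P = [2, 3] / [5, 7];  Q = [1, 2] / [3, 4]
  Insert 4 (step 5): P = [2, 3, 4] / [5, 7];  Q = [1, 2, 5] / [3, 4]
  Insert 8 (step 6): P = [2, 3, 4, 8] / [5, 7];  Q = [1, 2, 5, 6] / [3, 4]
  Insert 1 (step 7): P = [1, 3, 4, 8] / [2, 7] / [5];  Q = [1, 2, 5, 6] / [3, 4] / [7]
  Insert 6 (step 8): P = [1, 3, 4, 6] / [2, 7, 8] / [5];  Q = [1, 2, 5, 6] / [3, 4, 8] / [7]
Final shape: (4, 3, 1).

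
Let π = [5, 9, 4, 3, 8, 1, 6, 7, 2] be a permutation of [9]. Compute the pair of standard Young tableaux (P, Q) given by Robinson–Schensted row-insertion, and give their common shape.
P = [1, 2, 7] / [3, 6] / [4, 8] / [5, 9];  Q = [1, 2, 8] / [3, 5] / [4, 7] / [6, 9];  common shape = (3, 2, 2, 2)

Row-insert the values π_1, π_2, … into P one at a time, bumping the leftmost entry strictly greater than the inserted value down to the next row. The recording tableau Q records, in position (i, j), the step at which that cell was added to P.
  Insert 5 (step 1): P = [5];  Q = [1]
  Insert 9 (step 2): P = [5, 9];  Q = [1, 2]
  Insert 4 (step 3): P = [4, 9] / [5];  Q = [1, 2] / [3]
  Insert 3 (step 4): P = [3, 9] / [4] / [5];  Q = [1, 2] / [3] / [4]
  Insert 8 (step 5): P = [3, 8] / [4, 9] / [5];  Q = [1, 2] / [3, 5] / [4]
  Insert 1 (step 6): P = [1, 8] / [3, 9] / [4] / [5];  Q = [1, 2] / [3, 5] / [4] / [6]
  Insert 6 (step 7): P = [1, 6] / [3, 8] / [4, 9] / [5];  Q = [1, 2] / [3, 5] / [4, 7] / [6]
  Insert 7 (step 8): P = [1, 6, 7] / [3, 8] / [4, 9] / [5];  Q = [1, 2, 8] / [3, 5] / [4, 7] / [6]
  Insert 2 (step 9): P = [1, 2, 7] / [3, 6] / [4, 8] / [5, 9];  Q = [1, 2, 8] / [3, 5] / [4, 7] / [6, 9]
Final shape: (3, 2, 2, 2).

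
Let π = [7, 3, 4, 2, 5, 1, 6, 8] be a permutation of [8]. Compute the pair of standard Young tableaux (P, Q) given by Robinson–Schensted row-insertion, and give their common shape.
P = [1, 4, 5, 6, 8] / [2] / [3] / [7];  Q = [1, 3, 5, 7, 8] / [2] / [4] / [6];  common shape = (5, 1, 1, 1)

Row-insert the values π_1, π_2, … into P one at a time, bumping the leftmost entry strictly greater than the inserted value down to the next row. The recording tableau Q records, in position (i, j), the step at which that cell was added to P.
  Insert 7 (step 1): P = [7];  Q = [1]
  Insert 3 (step 2): P = [3] / [7];  Q = [1] / [2]
  Insert 4 (step 3): P = [3, 4] / [7];  Q = [1, 3] / [2]
  Insert 2 (step 4): P = [2, 4] / [3] / [7];  Q = [1, 3] / [2] / [4]
  Insert 5 (step 5): P = [2, 4, 5] / [3] / [7];  Q = [1, 3, 5] / [2] / [4]
  Insert 1 (step 6): P = [1, 4, 5] / [2] / [3] / [7];  Q = [1, 3, 5] / [2] / [4] / [6]
  Insert 6 (step 7): P = [1, 4, 5, 6] / [2] / [3] / [7];  Q = [1, 3, 5, 7] / [2] / [4] / [6]
  Insert 8 (step 8): P = [1, 4, 5, 6, 8] / [2] / [3] / [7];  Q = [1, 3, 5, 7, 8] / [2] / [4] / [6]
Final shape: (5, 1, 1, 1).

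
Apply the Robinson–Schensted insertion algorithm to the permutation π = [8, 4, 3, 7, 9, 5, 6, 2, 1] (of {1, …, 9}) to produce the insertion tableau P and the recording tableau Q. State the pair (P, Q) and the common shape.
P = [1, 5, 6] / [2, 7, 9] / [3] / [4] / [8];  Q = [1, 4, 5] / [2, 6, 7] / [3] / [8] / [9];  common shape = (3, 3, 1, 1, 1)

Row-insert the values π_1, π_2, … into P one at a time, bumping the leftmost entry strictly greater than the inserted value down to the next row. The recording tableau Q records, in position (i, j), the step at which that cell was added to P.
  Insert 8 (step 1): P = [8];  Q = [1]
  Insert 4 (step 2): P = [4] / [8];  Q = [1] / [2]
  Insert 3 (step 3): P = [3] / [4] / [8];  Q = [1] / [2] / [3]
  Insert 7 (step 4): P = [3, 7] / [4] / [8];  Q = [1, 4] / [2] / [3]
  Insert 9 (step 5): P = [3, 7, 9] / [4] / [8];  Q = [1, 4, 5] / [2] / [3]
  Insert 5 (step 6): P = [3, 5, 9] / [4, 7] / [8];  Q = [1, 4, 5] / [2, 6] / [3]
  Insert 6 (step 7): P = [3, 5, 6] / [4, 7, 9] / [8];  Q = [1, 4, 5] / [2, 6, 7] / [3]
  Insert 2 (step 8): P = [2, 5, 6] / [3, 7, 9] / [4] / [8];  Q = [1, 4, 5] / [2, 6, 7] / [3] / [8]
  Insert 1 (step 9): P = [1, 5, 6] / [2, 7, 9] / [3] / [4] / [8];  Q = [1, 4, 5] / [2, 6, 7] / [3] / [8] / [9]
Final shape: (3, 3, 1, 1, 1).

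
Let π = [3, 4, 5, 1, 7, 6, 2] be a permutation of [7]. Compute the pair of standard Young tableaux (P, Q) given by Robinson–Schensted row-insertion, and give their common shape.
P = [1, 2, 5, 6] / [3, 4] / [7];  Q = [1, 2, 3, 5] / [4, 6] / [7];  common shape = (4, 2, 1)

Row-insert the values π_1, π_2, … into P one at a time, bumping the leftmost entry strictly greater than the inserted value down to the next row. The recording tableau Q records, in position (i, j), the step at which that cell was added to P.
  Insert 3 (step 1): P = [3];  Q = [1]
  Insert 4 (step 2): P = [3, 4];  Q = [1, 2]
  Insert 5 (step 3): P = [3, 4, 5];  Q = [1, 2, 3]
  Insert 1 (step 4): P = [1, 4, 5] / [3];  Q = [1, 2, 3] / [4]
  Insert 7 (step 5): P = [1, 4, 5, 7] / [3];  Q = [1, 2, 3, 5] / [4]
  Insert 6 (step 6): P = [1, 4, 5, 6] / [3, 7];  Q = [1, 2, 3, 5] / [4, 6]
  Insert 2 (step 7): P = [1, 2, 5, 6] / [3, 4] / [7];  Q = [1, 2, 3, 5] / [4, 6] / [7]
Final shape: (4, 2, 1).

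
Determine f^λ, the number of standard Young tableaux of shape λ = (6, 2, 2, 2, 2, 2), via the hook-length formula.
# SYT of shape (6, 2, 2, 2, 2, 2) = 91728

Hook-length formula: f^λ = n! / Π hook(c), product over all cells c of the Young diagram. For λ = (6, 2, 2, 2, 2, 2), n = 16 boxes. Hook lengths by row (left-to-right, top-to-bottom): [11, 10, 4, 3, 2, 1]; [6, 5]; [5, 4]; [4, 3]; [3, 2]; [2, 1]. Product of hooks = 228096000. So f^λ = 16! / 228096000 = 20922789888000 / 228096000 = 91728.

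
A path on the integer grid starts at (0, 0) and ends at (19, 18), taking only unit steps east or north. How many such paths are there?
Number of paths = 17672631900

A monotone lattice path from (0, 0) to (19, 18) consists of 19 east steps and 18 north steps in some order, so it is determined by which 19 of the 37 steps are east. The count is C(37, 19) = 17672631900.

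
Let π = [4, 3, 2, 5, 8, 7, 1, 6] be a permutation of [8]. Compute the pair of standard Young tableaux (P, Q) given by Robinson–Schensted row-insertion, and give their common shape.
P = [1, 5, 6] / [2, 7] / [3, 8] / [4];  Q = [1, 4, 5] / [2, 6] / [3, 8] / [7];  common shape = (3, 2, 2, 1)

Row-insert the values π_1, π_2, … into P one at a time, bumping the leftmost entry strictly greater than the inserted value down to the next row. The recording tableau Q records, in position (i, j), the step at which that cell was added to P.
  Insert 4 (step 1): P = [4];  Q = [1]
  Insert 3 (step 2): P = [3] / [4];  Q = [1] / [2]
  Insert 2 (step 3): P = [2] / [3] / [4];  Q = [1] / [2] / [3]
  Insert 5 (step 4): P = [2, 5] / [3] / [4];  Q = [1, 4] / [2] / [3]
  Insert 8 (step 5): P = [2, 5, 8] / [3] / [4];  Q = [1, 4, 5] / [2] / [3]
  Insert 7 (step 6): P = [2, 5, 7] / [3, 8] / [4];  Q = [1, 4, 5] / [2, 6] / [3]
  Insert 1 (step 7): P = [1, 5, 7] / [2, 8] / [3] / [4];  Q = [1, 4, 5] / [2, 6] / [3] / [7]
  Insert 6 (step 8): P = [1, 5, 6] / [2, 7] / [3, 8] / [4];  Q = [1, 4, 5] / [2, 6] / [3, 8] / [7]
Final shape: (3, 2, 2, 1).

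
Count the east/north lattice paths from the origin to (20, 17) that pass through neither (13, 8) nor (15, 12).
Number of paths = 9965902590

Inclusion–exclusion. Total paths: C(37, 20) = 15905368710. Through P₁: C(21, 13)·C(16, 7) = 2327925600. Through P₂: C(27, 15)·C(10, 5) = 4380732720. Since P₁ is strictly southwest of P₂, a monotone path through both must visit P₁ then P₂; paths through both = C(21, 13)·C(6, 2)·C(10, 5) = 769192200. Avoid both = 15905368710 − 2327925600 − 4380732720 + 769192200 = 9965902590.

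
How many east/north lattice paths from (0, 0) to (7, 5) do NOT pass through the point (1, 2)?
Number of paths = 540

Total paths from (0, 0) to (7, 5): C(12, 7) = 792. Paths through (1, 2): (paths (0, 0) → (1, 2)) × (paths (1, 2) → (7, 5)) = C(3, 1) · C(9, 6) = 3 · 84 = 252. Avoidance count = 792 − 252 = 540.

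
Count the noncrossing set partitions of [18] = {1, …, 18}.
C_18 = 477638700

These noncrossing partitions are counted by the Catalan number C_n = (1/(n + 1)) · C(2n, n). For n = 18: C_18 = (1/19) · C(36, 18) = 9075135300/19 = 477638700.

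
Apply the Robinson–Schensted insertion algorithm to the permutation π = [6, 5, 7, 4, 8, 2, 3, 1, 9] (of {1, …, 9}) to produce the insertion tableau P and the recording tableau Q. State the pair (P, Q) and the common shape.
P = [1, 3, 8, 9] / [2, 7] / [4] / [5] / [6];  Q = [1, 3, 5, 9] / [2, 7] / [4] / [6] / [8];  common shape = (4, 2, 1, 1, 1)

Row-insert the values π_1, π_2, … into P one at a time, bumping the leftmost entry strictly greater than the inserted value down to the next row. The recording tableau Q records, in position (i, j), the step at which that cell was added to P.
  Insert 6 (step 1): P = [6];  Q = [1]
  Insert 5 (step 2): P = [5] / [6];  Q = [1] / [2]
  Insert 7 (step 3): P = [5, 7] / [6];  Q = [1, 3] / [2]
  Insert 4 (step 4): P = [4, 7] / [5] / [6];  Q = [1, 3] / [2] / [4]
  Insert 8 (step 5): P = [4, 7, 8] / [5] / [6];  Q = [1, 3, 5] / [2] / [4]
  Insert 2 (step 6): P = [2, 7, 8] / [4] / [5] / [6];  Q = [1, 3, 5] / [2] / [4] / [6]
  Insert 3 (step 7): P = [2, 3, 8] / [4, 7] / [5] / [6];  Q = [1, 3, 5] / [2, 7] / [4] / [6]
  Insert 1 (step 8): P = [1, 3, 8] / [2, 7] / [4] / [5] / [6];  Q = [1, 3, 5] / [2, 7] / [4] / [6] / [8]
  Insert 9 (step 9): P = [1, 3, 8, 9] / [2, 7] / [4] / [5] / [6];  Q = [1, 3, 5, 9] / [2, 7] / [4] / [6] / [8]
Final shape: (4, 2, 1, 1, 1).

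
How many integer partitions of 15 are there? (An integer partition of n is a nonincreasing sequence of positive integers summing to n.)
p(15) = 176

Compute p(n) via the recurrence p(n, m) = p(n, m−1) + p(n−m, m), where p(n, m) counts partitions of n with all parts ≤ m and p(n) = p(n, n). The base cases are p(0, m) = 1 and p(n, 0) = 0 for n > 0. Filling the table yields p(15) = 176. (Euler's pentagonal recurrence is an alternative.)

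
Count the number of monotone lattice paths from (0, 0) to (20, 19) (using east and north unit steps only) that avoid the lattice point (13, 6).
Number of paths = 66819991770

Total paths from (0, 0) to (20, 19): C(39, 20) = 68923264410. Paths through (13, 6): (paths (0, 0) → (13, 6)) × (paths (13, 6) → (20, 19)) = C(19, 13) · C(20, 7) = 27132 · 77520 = 2103272640. Avoidance count = 68923264410 − 2103272640 = 66819991770.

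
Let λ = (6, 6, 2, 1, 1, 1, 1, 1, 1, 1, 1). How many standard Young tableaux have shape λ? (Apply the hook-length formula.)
# SYT of shape (6, 6, 2, 1, 1, 1, 1, 1, 1, 1, 1) = 96026931

Hook-length formula: f^λ = n! / Π hook(c), product over all cells c of the Young diagram. For λ = (6, 6, 2, 1, 1, 1, 1, 1, 1, 1, 1), n = 22 boxes. Hook lengths by row (left-to-right, top-to-bottom): [16, 7, 5, 4, 3, 2]; [15, 6, 4, 3, 2, 1]; [10, 1]; [8]; [7]; [6]; [5]; [4]; [3]; [2]; [1]. Product of hooks = 11705057280000. So f^λ = 22! / 11705057280000 = 1124000727777607680000 / 11705057280000 = 96026931.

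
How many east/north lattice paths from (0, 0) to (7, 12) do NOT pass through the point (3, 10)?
Number of paths = 46098

Total paths from (0, 0) to (7, 12): C(19, 7) = 50388. Paths through (3, 10): (paths (0, 0) → (3, 10)) × (paths (3, 10) → (7, 12)) = C(13, 3) · C(6, 4) = 286 · 15 = 4290. Avoidance count = 50388 − 4290 = 46098.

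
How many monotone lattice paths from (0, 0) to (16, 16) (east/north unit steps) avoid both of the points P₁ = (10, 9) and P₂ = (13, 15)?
Number of paths = 323830110

Inclusion–exclusion. Total paths: C(32, 16) = 601080390. Through P₁: C(19, 10)·C(13, 6) = 158520648. Through P₂: C(28, 13)·C(4, 3) = 149768640. Since P₁ is strictly southwest of P₂, a monotone path through both must visit P₁ then P₂; paths through both = C(19, 10)·C(9, 3)·C(4, 3) = 31039008. Avoid both = 601080390 − 158520648 − 149768640 + 31039008 = 323830110.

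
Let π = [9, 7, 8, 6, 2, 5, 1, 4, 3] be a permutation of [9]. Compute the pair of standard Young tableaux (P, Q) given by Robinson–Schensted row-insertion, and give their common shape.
P = [1, 3] / [2, 4] / [5, 8] / [6] / [7] / [9];  Q = [1, 3] / [2, 6] / [4, 8] / [5] / [7] / [9];  common shape = (2, 2, 2, 1, 1, 1)

Row-insert the values π_1, π_2, … into P one at a time, bumping the leftmost entry strictly greater than the inserted value down to the next row. The recording tableau Q records, in position (i, j), the step at which that cell was added to P.
  Insert 9 (step 1): P = [9];  Q = [1]
  Insert 7 (step 2): P = [7] / [9];  Q = [1] / [2]
  Insert 8 (step 3): P = [7, 8] / [9];  Q = [1, 3] / [2]
  Insert 6 (step 4): P = [6, 8] / [7] / [9];  Q = [1, 3] / [2] / [4]
  Insert 2 (step 5): P = [2, 8] / [6] / [7] / [9];  Q = [1, 3] / [2] / [4] / [5]
  Insert 5 (step 6): P = [2, 5] / [6, 8] / [7] / [9];  Q = [1, 3] / [2, 6] / [4] / [5]
  Insert 1 (step 7): P = [1, 5] / [2, 8] / [6] / [7] / [9];  Q = [1, 3] / [2, 6] / [4] / [5] / [7]
  Insert 4 (step 8): P = [1, 4] / [2, 5] / [6, 8] / [7] / [9];  Q = [1, 3] / [2, 6] / [4, 8] / [5] / [7]
  Insert 3 (step 9): P = [1, 3] / [2, 4] / [5, 8] / [6] / [7] / [9];  Q = [1, 3] / [2, 6] / [4, 8] / [5] / [7] / [9]
Final shape: (2, 2, 2, 1, 1, 1).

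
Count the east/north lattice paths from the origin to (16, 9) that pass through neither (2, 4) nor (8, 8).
Number of paths = 1781075

Inclusion–exclusion. Total paths: C(25, 16) = 2042975. Through P₁: C(6, 2)·C(19, 14) = 174420. Through P₂: C(16, 8)·C(9, 8) = 115830. Since P₁ is strictly southwest of P₂, a monotone path through both must visit P₁ then P₂; paths through both = C(6, 2)·C(10, 6)·C(9, 8) = 28350. Avoid both = 2042975 − 174420 − 115830 + 28350 = 1781075.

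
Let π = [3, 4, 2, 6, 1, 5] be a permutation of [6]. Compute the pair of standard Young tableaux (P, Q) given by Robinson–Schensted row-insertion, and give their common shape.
P = [1, 4, 5] / [2, 6] / [3];  Q = [1, 2, 4] / [3, 6] / [5];  common shape = (3, 2, 1)

Row-insert the values π_1, π_2, … into P one at a time, bumping the leftmost entry strictly greater than the inserted value down to the next row. The recording tableau Q records, in position (i, j), the step at which that cell was added to P.
  Insert 3 (step 1): P = [3];  Q = [1]
  Insert 4 (step 2): P = [3, 4];  Q = [1, 2]
  Insert 2 (step 3): P = [2, 4] / [3];  Q = [1, 2] / [3]
  Insert 6 (step 4): P = [2, 4, 6] / [3];  Q = [1, 2, 4] / [3]
  Insert 1 (step 5): P = [1, 4, 6] / [2] / [3];  Q = [1, 2, 4] / [3] / [5]
  Insert 5 (step 6): P = [1, 4, 5] / [2, 6] / [3];  Q = [1, 2, 4] / [3, 6] / [5]
Final shape: (3, 2, 1).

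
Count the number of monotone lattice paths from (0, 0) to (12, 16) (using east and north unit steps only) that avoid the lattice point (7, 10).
Number of paths = 21436779

Total paths from (0, 0) to (12, 16): C(28, 12) = 30421755. Paths through (7, 10): (paths (0, 0) → (7, 10)) × (paths (7, 10) → (12, 16)) = C(17, 7) · C(11, 5) = 19448 · 462 = 8984976. Avoidance count = 30421755 − 8984976 = 21436779.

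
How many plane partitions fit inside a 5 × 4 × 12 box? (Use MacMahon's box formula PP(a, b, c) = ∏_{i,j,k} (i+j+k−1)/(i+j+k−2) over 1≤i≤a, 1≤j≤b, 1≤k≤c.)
PP(5, 4, 12) = 1354627767168

Evaluate the triple product over i = 1..5, j = 1..4, k = 1..12. The factors are (2/1) · (3/2) · (4/3) · (5/4) · (6/5) · (7/6) · (8/7) · (9/8) · … (240 factors total). The numerators and denominators telescope so the product is an integer; carrying out the multiplication exactly gives PP(5, 4, 12) = 1354627767168.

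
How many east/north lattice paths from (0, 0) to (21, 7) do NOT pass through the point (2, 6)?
Number of paths = 1183480

Total paths from (0, 0) to (21, 7): C(28, 21) = 1184040. Paths through (2, 6): (paths (0, 0) → (2, 6)) × (paths (2, 6) → (21, 7)) = C(8, 2) · C(20, 19) = 28 · 20 = 560. Avoidance count = 1184040 − 560 = 1183480.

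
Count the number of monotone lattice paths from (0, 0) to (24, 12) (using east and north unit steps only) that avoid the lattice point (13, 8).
Number of paths = 973913850

Total paths from (0, 0) to (24, 12): C(36, 24) = 1251677700. Paths through (13, 8): (paths (0, 0) → (13, 8)) × (paths (13, 8) → (24, 12)) = C(21, 13) · C(15, 11) = 203490 · 1365 = 277763850. Avoidance count = 1251677700 − 277763850 = 973913850.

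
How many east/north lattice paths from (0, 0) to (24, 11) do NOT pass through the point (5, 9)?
Number of paths = 416805480

Total paths from (0, 0) to (24, 11): C(35, 24) = 417225900. Paths through (5, 9): (paths (0, 0) → (5, 9)) × (paths (5, 9) → (24, 11)) = C(14, 5) · C(21, 19) = 2002 · 210 = 420420. Avoidance count = 417225900 − 420420 = 416805480.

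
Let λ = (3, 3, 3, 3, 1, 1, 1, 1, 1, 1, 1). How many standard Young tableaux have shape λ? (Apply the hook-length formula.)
# SYT of shape (3, 3, 3, 3, 1, 1, 1, 1, 1, 1, 1) = 488376

Hook-length formula: f^λ = n! / Π hook(c), product over all cells c of the Young diagram. For λ = (3, 3, 3, 3, 1, 1, 1, 1, 1, 1, 1), n = 19 boxes. Hook lengths by row (left-to-right, top-to-bottom): [13, 5, 4]; [12, 4, 3]; [11, 3, 2]; [10, 2, 1]; [7]; [6]; [5]; [4]; [3]; [2]; [1]. Product of hooks = 249080832000. So f^λ = 19! / 249080832000 = 121645100408832000 / 249080832000 = 488376.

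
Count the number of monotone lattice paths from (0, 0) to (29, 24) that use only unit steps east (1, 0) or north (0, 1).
Number of paths = 779255311989700

A monotone lattice path from (0, 0) to (29, 24) consists of 29 east steps and 24 north steps in some order, so it is determined by which 29 of the 53 steps are east. The count is C(53, 29) = 779255311989700.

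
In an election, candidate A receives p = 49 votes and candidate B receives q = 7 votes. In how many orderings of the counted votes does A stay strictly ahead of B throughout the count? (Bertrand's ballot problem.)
Strict-lead orderings = 173938050

Total orderings of the 56 votes with 49 for A: C(56, 49) = 231917400. By the Bertrand ballot formula (Cycle Lemma / reflection principle), the number of orderings in which A is strictly ahead of B throughout is (p − q)/(p + q) · C(p + q, p) = (49 − 7)/(49 + 7) · 231917400 = 173938050.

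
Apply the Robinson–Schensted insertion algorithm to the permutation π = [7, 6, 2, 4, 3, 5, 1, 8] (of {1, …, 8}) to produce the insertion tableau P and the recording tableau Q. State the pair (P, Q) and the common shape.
P = [1, 3, 5, 8] / [2] / [4] / [6] / [7];  Q = [1, 4, 6, 8] / [2] / [3] / [5] / [7];  common shape = (4, 1, 1, 1, 1)

Row-insert the values π_1, π_2, … into P one at a time, bumping the leftmost entry strictly greater than the inserted value down to the next row. The recording tableau Q records, in position (i, j), the step at which that cell was added to P.
  Insert 7 (step 1): P = [7];  Q = [1]
  Insert 6 (step 2): P = [6] / [7];  Q = [1] / [2]
  Insert 2 (step 3): P = [2] / [6] / [7];  Q = [1] / [2] / [3]
  Insert 4 (step 4): P = [2, 4] / [6] / [7];  Q = [1, 4] / [2] / [3]
  Insert 3 (step 5): P = [2, 3] / [4] / [6] / [7];  Q = [1, 4] / [2] / [3] / [5]
  Insert 5 (step 6): P = [2, 3, 5] / [4] / [6] / [7];  Q = [1, 4, 6] / [2] / [3] / [5]
  Insert 1 (step 7): P = [1, 3, 5] / [2] / [4] / [6] / [7];  Q = [1, 4, 6] / [2] / [3] / [5] / [7]
  Insert 8 (step 8): P = [1, 3, 5, 8] / [2] / [4] / [6] / [7];  Q = [1, 4, 6, 8] / [2] / [3] / [5] / [7]
Final shape: (4, 1, 1, 1, 1).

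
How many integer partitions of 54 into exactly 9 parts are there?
p(54, 9 parts) = 25331

Partitions of n into exactly k parts are in bijection with partitions of n − k into at most k parts (subtract 1 from each part). So p(54, exactly 9) = p(45, parts ≤ 9). Computing via the recurrence p(m, j) = p(m, j−1) + p(m−j, j) gives 25331.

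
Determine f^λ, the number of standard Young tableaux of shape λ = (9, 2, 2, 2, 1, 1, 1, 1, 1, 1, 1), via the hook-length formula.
# SYT of shape (9, 2, 2, 2, 1, 1, 1, 1, 1, 1, 1) = 35642880

Hook-length formula: f^λ = n! / Π hook(c), product over all cells c of the Young diagram. For λ = (9, 2, 2, 2, 1, 1, 1, 1, 1, 1, 1), n = 22 boxes. Hook lengths by row (left-to-right, top-to-bottom): [19, 11, 7, 6, 5, 4, 3, 2, 1]; [11, 3]; [10, 2]; [9, 1]; [7]; [6]; [5]; [4]; [3]; [2]; [1]. Product of hooks = 31535070336000. So f^λ = 22! / 31535070336000 = 1124000727777607680000 / 31535070336000 = 35642880.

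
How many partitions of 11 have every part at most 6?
p(11, parts ≤ 6) = 44

Partitions of 11 with all parts ≤ 6: 6+5, 6+4+1, 6+3+2, 6+3+1+1, 6+2+2+1, 6+2+1+1+1, 6+1+1+1+1+1, 5+5+1, 5+4+2, 5+4+1+1, 5+3+3, 5+3+2+1, 5+3+1+1+1, 5+2+2+2, 5+2+2+1+1, 5+2+1+1+1+1, 5+1+1+1+1+1+1, 4+4+3, 4+4+2+1, 4+4+1+1+1, 4+3+3+1, 4+3+2+2, 4+3+2+1+1, 4+3+1+1+1+1, 4+2+2+2+1, 4+2+2+1+1+1, 4+2+1+1+1+1+1, 4+1+1+1+1+1+1+1, 3+3+3+2, 3+3+3+1+1, … (44 total). Count = 44.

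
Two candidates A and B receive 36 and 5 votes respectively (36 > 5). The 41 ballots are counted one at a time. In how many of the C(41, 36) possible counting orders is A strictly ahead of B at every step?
Strict-lead orderings = 566618

Total orderings of the 41 votes with 36 for A: C(41, 36) = 749398. By the Bertrand ballot formula (Cycle Lemma / reflection principle), the number of orderings in which A is strictly ahead of B throughout is (p − q)/(p + q) · C(p + q, p) = (36 − 5)/(36 + 5) · 749398 = 566618.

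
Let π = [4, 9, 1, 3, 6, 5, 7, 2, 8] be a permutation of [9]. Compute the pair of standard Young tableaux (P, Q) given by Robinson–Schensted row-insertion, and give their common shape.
P = [1, 2, 5, 7, 8] / [3, 6] / [4] / [9];  Q = [1, 2, 5, 7, 9] / [3, 4] / [6] / [8];  common shape = (5, 2, 1, 1)

Row-insert the values π_1, π_2, … into P one at a time, bumping the leftmost entry strictly greater than the inserted value down to the next row. The recording tableau Q records, in position (i, j), the step at which that cell was added to P.
  Insert 4 (step 1): P = [4];  Q = [1]
  Insert 9 (step 2): P = [4, 9];  Q = [1, 2]
  Insert 1 (step 3): P = [1, 9] / [4];  Q = [1, 2] / [3]
  Insert 3 (step 4): P = [1, 3] / [4, 9];  Q = [1, 2] / [3, 4]
  Insert 6 (step 5): P = [1, 3, 6] / [4, 9];  Q = [1, 2, 5] / [3, 4]
  Insert 5 (step 6): P = [1, 3, 5] / [4, 6] / [9];  Q = [1, 2, 5] / [3, 4] / [6]
  Insert 7 (step 7): P = [1, 3, 5, 7] / [4, 6] / [9];  Q = [1, 2, 5, 7] / [3, 4] / [6]
  Insert 2 (step 8): P = [1, 2, 5, 7] / [3, 6] / [4] / [9];  Q = [1, 2, 5, 7] / [3, 4] / [6] / [8]
  Insert 8 (step 9): P = [1, 2, 5, 7, 8] / [3, 6] / [4] / [9];  Q = [1, 2, 5, 7, 9] / [3, 4] / [6] / [8]
Final shape: (5, 2, 1, 1).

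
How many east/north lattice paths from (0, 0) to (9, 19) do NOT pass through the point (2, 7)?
Number of paths = 5092932

Total paths from (0, 0) to (9, 19): C(28, 9) = 6906900. Paths through (2, 7): (paths (0, 0) → (2, 7)) × (paths (2, 7) → (9, 19)) = C(9, 2) · C(19, 7) = 36 · 50388 = 1813968. Avoidance count = 6906900 − 1813968 = 5092932.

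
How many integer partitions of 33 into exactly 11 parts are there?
p(33, 11 parts) = 863

Partitions of n into exactly k parts are in bijection with partitions of n − k into at most k parts (subtract 1 from each part). So p(33, exactly 11) = p(22, parts ≤ 11). Computing via the recurrence p(m, j) = p(m, j−1) + p(m−j, j) gives 863.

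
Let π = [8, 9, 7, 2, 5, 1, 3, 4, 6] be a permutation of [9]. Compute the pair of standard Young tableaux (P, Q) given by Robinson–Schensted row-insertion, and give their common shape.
P = [1, 3, 4, 6] / [2, 5] / [7, 9] / [8];  Q = [1, 2, 8, 9] / [3, 5] / [4, 7] / [6];  common shape = (4, 2, 2, 1)

Row-insert the values π_1, π_2, … into P one at a time, bumping the leftmost entry strictly greater than the inserted value down to the next row. The recording tableau Q records, in position (i, j), the step at which that cell was added to P.
  Insert 8 (step 1): P = [8];  Q = [1]
  Insert 9 (step 2): P = [8, 9];  Q = [1, 2]
  Insert 7 (step 3): P = [7, 9] / [8];  Q = [1, 2] / [3]
  Insert 2 (step 4): P = [2, 9] / [7] / [8];  Q = [1, 2] / [3] / [4]
  Insert 5 (step 5): P = [2, 5] / [7, 9] / [8];  Q = [1, 2] / [3, 5] / [4]
  Insert 1 (step 6): P = [1, 5] / [2, 9] / [7] / [8];  Q = [1, 2] / [3, 5] / [4] / [6]
  Insert 3 (step 7): P = [1, 3] / [2, 5] / [7, 9] / [8];  Q = [1, 2] / [3, 5] / [4, 7] / [6]
  Insert 4 (step 8): P = [1, 3, 4] / [2, 5] / [7, 9] / [8];  Q = [1, 2, 8] / [3, 5] / [4, 7] / [6]
  Insert 6 (step 9): P = [1, 3, 4, 6] / [2, 5] / [7, 9] / [8];  Q = [1, 2, 8, 9] / [3, 5] / [4, 7] / [6]
Final shape: (4, 2, 2, 1).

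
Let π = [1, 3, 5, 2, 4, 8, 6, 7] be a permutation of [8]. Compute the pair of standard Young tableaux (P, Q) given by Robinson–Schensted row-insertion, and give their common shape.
P = [1, 2, 4, 6, 7] / [3, 5, 8];  Q = [1, 2, 3, 6, 8] / [4, 5, 7];  common shape = (5, 3)

Row-insert the values π_1, π_2, … into P one at a time, bumping the leftmost entry strictly greater than the inserted value down to the next row. The recording tableau Q records, in position (i, j), the step at which that cell was added to P.
  Insert 1 (step 1): P = [1];  Q = [1]
  Insert 3 (step 2): P = [1, 3];  Q = [1, 2]
  Insert 5 (step 3): P = [1, 3, 5];  Q = [1, 2, 3]
  Insert 2 (step 4): P = [1, 2, 5] / [3];  Q = [1, 2, 3] / [4]
  Insert 4 (step 5): P = [1, 2, 4] / [3, 5];  Q = [1, 2, 3] / [4, 5]
  Insert 8 (step 6): P = [1, 2, 4, 8] / [3, 5];  Q = [1, 2, 3, 6] / [4, 5]
  Insert 6 (step 7): P = [1, 2, 4, 6] / [3, 5, 8];  Q = [1, 2, 3, 6] / [4, 5, 7]
  Insert 7 (step 8): P = [1, 2, 4, 6, 7] / [3, 5, 8];  Q = [1, 2, 3, 6, 8] / [4, 5, 7]
Final shape: (5, 3).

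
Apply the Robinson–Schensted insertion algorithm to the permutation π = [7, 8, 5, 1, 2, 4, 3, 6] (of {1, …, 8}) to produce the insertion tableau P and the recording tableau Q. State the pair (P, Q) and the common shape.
P = [1, 2, 3, 6] / [4, 8] / [5] / [7];  Q = [1, 2, 6, 8] / [3, 5] / [4] / [7];  common shape = (4, 2, 1, 1)

Row-insert the values π_1, π_2, … into P one at a time, bumping the leftmost entry strictly greater than the inserted value down to the next row. The recording tableau Q records, in position (i, j), the step at which that cell was added to P.
  Insert 7 (step 1): P = [7];  Q = [1]
  Insert 8 (step 2): P = [7, 8];  Q = [1, 2]
  Insert 5 (step 3): P = [5, 8] / [7];  Q = [1, 2] / [3]
  Insert 1 (step 4): P = [1, 8] / [5] / [7];  Q = [1, 2] / [3] / [4]
  Insert 2 (step 5): P = [1, 2] / [5, 8] / [7];  Q = [1, 2] / [3, 5] / [4]
  Insert 4 (step 6): P = [1, 2, 4] / [5, 8] / [7];  Q = [1, 2, 6] / [3, 5] / [4]
  Insert 3 (step 7): P = [1, 2, 3] / [4, 8] / [5] / [7];  Q = [1, 2, 6] / [3, 5] / [4] / [7]
  Insert 6 (step 8): P = [1, 2, 3, 6] / [4, 8] / [5] / [7];  Q = [1, 2, 6, 8] / [3, 5] / [4] / [7]
Final shape: (4, 2, 1, 1).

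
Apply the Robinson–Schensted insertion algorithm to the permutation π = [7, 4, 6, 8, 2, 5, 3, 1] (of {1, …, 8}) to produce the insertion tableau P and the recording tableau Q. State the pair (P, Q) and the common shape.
P = [1, 3, 8] / [2, 5] / [4] / [6] / [7];  Q = [1, 3, 4] / [2, 6] / [5] / [7] / [8];  common shape = (3, 2, 1, 1, 1)

Row-insert the values π_1, π_2, … into P one at a time, bumping the leftmost entry strictly greater than the inserted value down to the next row. The recording tableau Q records, in position (i, j), the step at which that cell was added to P.
  Insert 7 (step 1): P = [7];  Q = [1]
  Insert 4 (step 2): P = [4] / [7];  Q = [1] / [2]
  Insert 6 (step 3): P = [4, 6] / [7];  Q = [1, 3] / [2]
  Insert 8 (step 4): P = [4, 6, 8] / [7];  Q = [1, 3, 4] / [2]
  Insert 2 (step 5): P = [2, 6, 8] / [4] / [7];  Q = [1, 3, 4] / [2] / [5]
  Insert 5 (step 6): P = [2, 5, 8] / [4, 6] / [7];  Q = [1, 3, 4] / [2, 6] / [5]
  Insert 3 (step 7): P = [2, 3, 8] / [4, 5] / [6] / [7];  Q = [1, 3, 4] / [2, 6] / [5] / [7]
  Insert 1 (step 8): P = [1, 3, 8] / [2, 5] / [4] / [6] / [7];  Q = [1, 3, 4] / [2, 6] / [5] / [7] / [8]
Final shape: (3, 2, 1, 1, 1).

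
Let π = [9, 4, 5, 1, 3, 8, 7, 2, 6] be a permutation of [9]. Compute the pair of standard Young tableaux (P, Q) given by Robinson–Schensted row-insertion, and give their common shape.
P = [1, 2, 6] / [3, 5, 7] / [4, 8] / [9];  Q = [1, 3, 6] / [2, 5, 7] / [4, 9] / [8];  common shape = (3, 3, 2, 1)

Row-insert the values π_1, π_2, … into P one at a time, bumping the leftmost entry strictly greater than the inserted value down to the next row. The recording tableau Q records, in position (i, j), the step at which that cell was added to P.
  Insert 9 (step 1): P = [9];  Q = [1]
  Insert 4 (step 2): P = [4] / [9];  Q = [1] / [2]
  Insert 5 (step 3): P = [4, 5] / [9];  Q = [1, 3] / [2]
  Insert 1 (step 4): P = [1, 5] / [4] / [9];  Q = [1, 3] / [2] / [4]
  Insert 3 (step 5): P = [1, 3] / [4, 5] / [9];  Q = [1, 3] / [2, 5] / [4]
  Insert 8 (step 6): P = [1, 3, 8] / [4, 5] / [9];  Q = [1, 3, 6] / [2, 5] / [4]
  Insert 7 (step 7): P = [1, 3, 7] / [4, 5, 8] / [9];  Q = [1, 3, 6] / [2, 5, 7] / [4]
  Insert 2 (step 8): P = [1, 2, 7] / [3, 5, 8] / [4] / [9];  Q = [1, 3, 6] / [2, 5, 7] / [4] / [8]
  Insert 6 (step 9): P = [1, 2, 6] / [3, 5, 7] / [4, 8] / [9];  Q = [1, 3, 6] / [2, 5, 7] / [4, 9] / [8]
Final shape: (3, 3, 2, 1).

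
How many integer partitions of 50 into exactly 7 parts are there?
p(50, 7 parts) = 8946

Partitions of n into exactly k parts are in bijection with partitions of n − k into at most k parts (subtract 1 from each part). So p(50, exactly 7) = p(43, parts ≤ 7). Computing via the recurrence p(m, j) = p(m, j−1) + p(m−j, j) gives 8946.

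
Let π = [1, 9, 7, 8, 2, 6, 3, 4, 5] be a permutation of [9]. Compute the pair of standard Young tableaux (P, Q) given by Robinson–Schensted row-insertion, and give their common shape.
P = [1, 2, 3, 4, 5] / [6, 8] / [7] / [9];  Q = [1, 2, 4, 8, 9] / [3, 6] / [5] / [7];  common shape = (5, 2, 1, 1)

Row-insert the values π_1, π_2, … into P one at a time, bumping the leftmost entry strictly greater than the inserted value down to the next row. The recording tableau Q records, in position (i, j), the step at which that cell was added to P.
  Insert 1 (step 1): P = [1];  Q = [1]
  Insert 9 (step 2): P = [1, 9];  Q = [1, 2]
  Insert 7 (step 3): P = [1, 7] / [9];  Q = [1, 2] / [3]
  Insert 8 (step 4): P = [1, 7, 8] / [9];  Q = [1, 2, 4] / [3]
  Insert 2 (step 5): P = [1, 2, 8] / [7] / [9];  Q = [1, 2, 4] / [3] / [5]
  Insert 6 (step 6): P = [1, 2, 6] / [7, 8] / [9];  Q = [1, 2, 4] / [3, 6] / [5]
  Insert 3 (step 7): P = [1, 2, 3] / [6, 8] / [7] / [9];  Q = [1, 2, 4] / [3, 6] / [5] / [7]
  Insert 4 (step 8): P = [1, 2, 3, 4] / [6, 8] / [7] / [9];  Q = [1, 2, 4, 8] / [3, 6] / [5] / [7]
  Insert 5 (step 9): P = [1, 2, 3, 4, 5] / [6, 8] / [7] / [9];  Q = [1, 2, 4, 8, 9] / [3, 6] / [5] / [7]
Final shape: (5, 2, 1, 1).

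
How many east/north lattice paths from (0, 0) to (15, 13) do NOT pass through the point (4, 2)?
Number of paths = 26860680

Total paths from (0, 0) to (15, 13): C(28, 15) = 37442160. Paths through (4, 2): (paths (0, 0) → (4, 2)) × (paths (4, 2) → (15, 13)) = C(6, 4) · C(22, 11) = 15 · 705432 = 10581480. Avoidance count = 37442160 − 10581480 = 26860680.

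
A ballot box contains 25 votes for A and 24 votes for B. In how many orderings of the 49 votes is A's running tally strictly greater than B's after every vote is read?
Strict-lead orderings = 1289904147324

Total orderings of the 49 votes with 25 for A: C(49, 25) = 63205303218876. By the Bertrand ballot formula (Cycle Lemma / reflection principle), the number of orderings in which A is strictly ahead of B throughout is (p − q)/(p + q) · C(p + q, p) = (25 − 24)/(25 + 24) · 63205303218876 = 1289904147324.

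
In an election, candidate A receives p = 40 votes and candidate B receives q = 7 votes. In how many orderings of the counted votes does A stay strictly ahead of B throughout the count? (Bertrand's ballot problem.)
Strict-lead orderings = 44157861

Total orderings of the 47 votes with 40 for A: C(47, 40) = 62891499. By the Bertrand ballot formula (Cycle Lemma / reflection principle), the number of orderings in which A is strictly ahead of B throughout is (p − q)/(p + q) · C(p + q, p) = (40 − 7)/(40 + 7) · 62891499 = 44157861.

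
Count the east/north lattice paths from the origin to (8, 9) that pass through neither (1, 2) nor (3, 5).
Number of paths = 10738

Inclusion–exclusion. Total paths: C(17, 8) = 24310. Through P₁: C(3, 1)·C(14, 7) = 10296. Through P₂: C(8, 3)·C(9, 5) = 7056. Since P₁ is strictly southwest of P₂, a monotone path through both must visit P₁ then P₂; paths through both = C(3, 1)·C(5, 2)·C(9, 5) = 3780. Avoid both = 24310 − 10296 − 7056 + 3780 = 10738.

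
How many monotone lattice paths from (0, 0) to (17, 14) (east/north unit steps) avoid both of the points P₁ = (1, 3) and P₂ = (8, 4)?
Number of paths = 170259931

Inclusion–exclusion. Total paths: C(31, 17) = 265182525. Through P₁: C(4, 1)·C(27, 16) = 52151580. Through P₂: C(12, 8)·C(19, 9) = 45727110. Since P₁ is strictly southwest of P₂, a monotone path through both must visit P₁ then P₂; paths through both = C(4, 1)·C(8, 7)·C(19, 9) = 2956096. Avoid both = 265182525 − 52151580 − 45727110 + 2956096 = 170259931.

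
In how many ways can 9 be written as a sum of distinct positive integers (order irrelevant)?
q(9) = 8

List partitions of 9 into distinct parts: 9, 8+1, 7+2, 6+3, 6+2+1, 5+4, 5+3+1, 4+3+2. There are q(9) = 8. (Euler: this equals the number of odd-part partitions of 9.)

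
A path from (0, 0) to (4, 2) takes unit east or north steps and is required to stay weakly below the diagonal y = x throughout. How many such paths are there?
Number of paths = 9

By the reflection principle (André's argument), the number of monotone paths to (4, 2) with n ≤ m that never go above y = x is C(6, 4) − C(6, 5) = 15 − 6 = 9.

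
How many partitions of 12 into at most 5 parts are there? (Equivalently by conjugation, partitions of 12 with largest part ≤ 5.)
p(12, parts ≤ 5) = 47

Partitions of 12 with all parts ≤ 5: 5+5+2, 5+5+1+1, 5+4+3, 5+4+2+1, 5+4+1+1+1, 5+3+3+1, 5+3+2+2, 5+3+2+1+1, 5+3+1+1+1+1, 5+2+2+2+1, 5+2+2+1+1+1, 5+2+1+1+1+1+1, 5+1+1+1+1+1+1+1, 4+4+4, 4+4+3+1, 4+4+2+2, 4+4+2+1+1, 4+4+1+1+1+1, 4+3+3+2, 4+3+3+1+1, 4+3+2+2+1, 4+3+2+1+1+1, 4+3+1+1+1+1+1, 4+2+2+2+2, 4+2+2+2+1+1, 4+2+2+1+1+1+1, 4+2+1+1+1+1+1+1, 4+1+1+1+1+1+1+1+1, 3+3+3+3, 3+3+3+2+1, … (47 total). Count = 47.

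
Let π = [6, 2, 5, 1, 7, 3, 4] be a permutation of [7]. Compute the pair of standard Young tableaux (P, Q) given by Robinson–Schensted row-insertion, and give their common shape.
P = [1, 3, 4] / [2, 5, 7] / [6];  Q = [1, 3, 5] / [2, 6, 7] / [4];  common shape = (3, 3, 1)

Row-insert the values π_1, π_2, … into P one at a time, bumping the leftmost entry strictly greater than the inserted value down to the next row. The recording tableau Q records, in position (i, j), the step at which that cell was added to P.
  Insert 6 (step 1): P = [6];  Q = [1]
  Insert 2 (step 2): P = [2] / [6];  Q = [1] / [2]
  Insert 5 (step 3): P = [2, 5] / [6];  Q = [1, 3] / [2]
  Insert 1 (step 4): P = [1, 5] / [2] / [6];  Q = [1, 3] / [2] / [4]
  Insert 7 (step 5): P = [1, 5, 7] / [2] / [6];  Q = [1, 3, 5] / [2] / [4]
  Insert 3 (step 6): P = [1, 3, 7] / [2, 5] / [6];  Q = [1, 3, 5] / [2, 6] / [4]
  Insert 4 (step 7): P = [1, 3, 4] / [2, 5, 7] / [6];  Q = [1, 3, 5] / [2, 6, 7] / [4]
Final shape: (3, 3, 1).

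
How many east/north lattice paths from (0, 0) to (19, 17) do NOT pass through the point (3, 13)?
Number of paths = 8594783400

Total paths from (0, 0) to (19, 17): C(36, 19) = 8597496600. Paths through (3, 13): (paths (0, 0) → (3, 13)) × (paths (3, 13) → (19, 17)) = C(16, 3) · C(20, 16) = 560 · 4845 = 2713200. Avoidance count = 8597496600 − 2713200 = 8594783400.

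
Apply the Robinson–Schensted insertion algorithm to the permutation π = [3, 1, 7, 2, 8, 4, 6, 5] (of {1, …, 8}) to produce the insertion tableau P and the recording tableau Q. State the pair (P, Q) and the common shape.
P = [1, 2, 4, 5] / [3, 6, 8] / [7];  Q = [1, 3, 5, 7] / [2, 4, 6] / [8];  common shape = (4, 3, 1)

Row-insert the values π_1, π_2, … into P one at a time, bumping the leftmost entry strictly greater than the inserted value down to the next row. The recording tableau Q records, in position (i, j), the step at which that cell was added to P.
  Insert 3 (step 1): P = [3];  Q = [1]
  Insert 1 (step 2): P = [1] / [3];  Q = [1] / [2]
  Insert 7 (step 3): P = [1, 7] / [3];  Q = [1, 3] / [2]
  Insert 2 (step 4): P = [1, 2] / [3, 7];  Q = [1, 3] / [2, 4]
  Insert 8 (step 5): P = [1, 2, 8] / [3, 7];  Q = [1, 3, 5] / [2, 4]
  Insert 4 (step 6): P = [1, 2, 4] / [3, 7, 8];  Q = [1, 3, 5] / [2, 4, 6]
  Insert 6 (step 7): P = [1, 2, 4, 6] / [3, 7, 8];  Q = [1, 3, 5, 7] / [2, 4, 6]
  Insert 5 (step 8): P = [1, 2, 4, 5] / [3, 6, 8] / [7];  Q = [1, 3, 5, 7] / [2, 4, 6] / [8]
Final shape: (4, 3, 1).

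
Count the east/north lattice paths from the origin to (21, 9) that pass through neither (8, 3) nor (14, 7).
Number of paths = 6891690

Inclusion–exclusion. Total paths: C(30, 21) = 14307150. Through P₁: C(11, 8)·C(19, 13) = 4476780. Through P₂: C(21, 14)·C(9, 7) = 4186080. Since P₁ is strictly southwest of P₂, a monotone path through both must visit P₁ then P₂; paths through both = C(11, 8)·C(10, 6)·C(9, 7) = 1247400. Avoid both = 14307150 − 4476780 − 4186080 + 1247400 = 6891690.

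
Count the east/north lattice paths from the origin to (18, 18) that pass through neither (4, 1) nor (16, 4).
Number of paths = 7748914275

Inclusion–exclusion. Total paths: C(36, 18) = 9075135300. Through P₁: C(5, 4)·C(31, 14) = 1325912625. Through P₂: C(20, 16)·C(16, 2) = 581400. Since P₁ is strictly southwest of P₂, a monotone path through both must visit P₁ then P₂; paths through both = C(5, 4)·C(15, 12)·C(16, 2) = 273000. Avoid both = 9075135300 − 1325912625 − 581400 + 273000 = 7748914275.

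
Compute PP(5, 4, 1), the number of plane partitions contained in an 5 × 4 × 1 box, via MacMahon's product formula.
PP(5, 4, 1) = 126

Evaluate the triple product over i = 1..5, j = 1..4, k = 1..1. The factors are (2/1) · (3/2) · (4/3) · (5/4) · (3/2) · (4/3) · (5/4) · (6/5) · … (20 factors total). The numerators and denominators telescope so the product is an integer; carrying out the multiplication exactly gives PP(5, 4, 1) = 126.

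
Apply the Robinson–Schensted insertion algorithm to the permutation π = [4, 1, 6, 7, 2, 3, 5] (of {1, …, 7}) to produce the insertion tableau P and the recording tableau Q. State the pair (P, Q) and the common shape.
P = [1, 2, 3, 5] / [4, 6, 7];  Q = [1, 3, 4, 7] / [2, 5, 6];  common shape = (4, 3)

Row-insert the values π_1, π_2, … into P one at a time, bumping the leftmost entry strictly greater than the inserted value down to the next row. The recording tableau Q records, in position (i, j), the step at which that cell was added to P.
  Insert 4 (step 1): P = [4];  Q = [1]
  Insert 1 (step 2): P = [1] / [4];  Q = [1] / [2]
  Insert 6 (step 3): P = [1, 6] / [4];  Q = [1, 3] / [2]
  Insert 7 (step 4): P = [1, 6, 7] / [4];  Q = [1, 3, 4] / [2]
  Insert 2 (step 5): P = [1, 2, 7] / [4, 6];  Q = [1, 3, 4] / [2, 5]
  Insert 3 (step 6): P = [1, 2, 3] / [4, 6, 7];  Q = [1, 3, 4] / [2, 5, 6]
  Insert 5 (step 7): P = [1, 2, 3, 5] / [4, 6, 7];  Q = [1, 3, 4, 7] / [2, 5, 6]
Final shape: (4, 3).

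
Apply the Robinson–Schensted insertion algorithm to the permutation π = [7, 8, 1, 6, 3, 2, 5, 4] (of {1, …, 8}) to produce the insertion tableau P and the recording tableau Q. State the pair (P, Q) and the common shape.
P = [1, 2, 4] / [3, 5] / [6, 8] / [7];  Q = [1, 2, 7] / [3, 4] / [5, 8] / [6];  common shape = (3, 2, 2, 1)

Row-insert the values π_1, π_2, … into P one at a time, bumping the leftmost entry strictly greater than the inserted value down to the next row. The recording tableau Q records, in position (i, j), the step at which that cell was added to P.
  Insert 7 (step 1): P = [7];  Q = [1]
  Insert 8 (step 2): P = [7, 8];  Q = [1, 2]
  Insert 1 (step 3): P = [1, 8] / [7];  Q = [1, 2] / [3]
  Insert 6 (step 4): P = [1, 6] / [7, 8];  Q = [1, 2] / [3, 4]
  Insert 3 (step 5): P = [1, 3] / [6, 8] / [7];  Q = [1, 2] / [3, 4] / [5]
  Insert 2 (step 6): P = [1, 2] / [3, 8] / [6] / [7];  Q = [1, 2] / [3, 4] / [5] / [6]
  Insert 5 (step 7): P = [1, 2, 5] / [3, 8] / [6] / [7];  Q = [1, 2, 7] / [3, 4] / [5] / [6]
  Insert 4 (step 8): P = [1, 2, 4] / [3, 5] / [6, 8] / [7];  Q = [1, 2, 7] / [3, 4] / [5, 8] / [6]
Final shape: (3, 2, 2, 1).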